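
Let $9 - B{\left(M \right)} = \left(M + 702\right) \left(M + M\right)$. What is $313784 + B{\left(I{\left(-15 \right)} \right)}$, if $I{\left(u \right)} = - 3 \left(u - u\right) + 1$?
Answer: $312387$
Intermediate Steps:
$I{\left(u \right)} = 1$ ($I{\left(u \right)} = \left(-3\right) 0 + 1 = 0 + 1 = 1$)
$B{\left(M \right)} = 9 - 2 M \left(702 + M\right)$ ($B{\left(M \right)} = 9 - \left(M + 702\right) \left(M + M\right) = 9 - \left(702 + M\right) 2 M = 9 - 2 M \left(702 + M\right)$)
$313784 + B{\left(I{\left(-15 \right)} \right)} = 313784 - \left(1395 + 2\right) = 313784 - 1397 = 312387$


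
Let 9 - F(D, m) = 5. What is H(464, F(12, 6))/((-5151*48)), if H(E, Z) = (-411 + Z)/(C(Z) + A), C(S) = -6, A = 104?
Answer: 407/24230304 ≈ 1.6797e-5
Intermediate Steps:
F(D, m) = 4 (F(D, m) = 9 - 1*5 = 9 - 5 = 4)
H(E, Z) = -411/98 + Z/98 (H(E, Z) = (-411 + Z)/(-6 + 104) = (-411 + Z)/98 = (-411 + Z)*(1/98) = -411/98 + Z/98)
H(464, F(12, 6))/((-5151*48)) = (-411/98 + (1/98)*4)/((-5151*48)) = (-411/98 + 2/49)/(-247248) = -407/98*(-1/247248) = 407/24230304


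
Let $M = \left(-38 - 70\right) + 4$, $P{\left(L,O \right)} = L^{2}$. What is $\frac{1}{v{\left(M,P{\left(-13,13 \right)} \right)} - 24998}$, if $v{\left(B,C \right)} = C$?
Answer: $- \frac{1}{24829} \approx -4.0276 \cdot 10^{-5}$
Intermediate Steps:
$M = -104$ ($M = -108 + 4 = -104$)
$\frac{1}{v{\left(M,P{\left(-13,13 \right)} \right)} - 24998} = \frac{1}{\left(-13\right)^{2} - 24998} = \frac{1}{169 - 24998} = \frac{1}{-24829} = - \frac{1}{24829}$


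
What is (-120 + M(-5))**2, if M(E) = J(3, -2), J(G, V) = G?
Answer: 13689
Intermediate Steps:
M(E) = 3
(-120 + M(-5))**2 = (-120 + 3)**2 = (-117)**2 = 13689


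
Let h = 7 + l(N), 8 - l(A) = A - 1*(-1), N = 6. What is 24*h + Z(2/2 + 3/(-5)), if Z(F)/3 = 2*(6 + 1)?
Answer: 234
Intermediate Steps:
l(A) = 7 - A (l(A) = 8 - (A - 1*(-1)) = 8 - (A + 1) = 8 - (1 + A) = 8 + (-1 - A) = 7 - A)
Z(F) = 42 (Z(F) = 3*(2*(6 + 1)) = 3*(2*7) = 3*14 = 42)
h = 8 (h = 7 + (7 - 1*6) = 7 + (7 - 6) = 7 + 1 = 8)
24*h + Z(2/2 + 3/(-5)) = 24*8 + 42 = 192 + 42 = 234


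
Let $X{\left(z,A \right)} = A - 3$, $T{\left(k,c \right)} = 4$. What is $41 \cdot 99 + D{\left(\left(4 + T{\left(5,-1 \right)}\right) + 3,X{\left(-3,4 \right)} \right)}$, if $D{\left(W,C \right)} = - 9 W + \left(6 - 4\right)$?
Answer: $3962$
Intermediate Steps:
$X{\left(z,A \right)} = -3 + A$ ($X{\left(z,A \right)} = A - 3 = -3 + A$)
$D{\left(W,C \right)} = 2 - 9 W$ ($D{\left(W,C \right)} = - 9 W + \left(6 - 4\right) = - 9 W + 2 = 2 - 9 W$)
$41 \cdot 99 + D{\left(\left(4 + T{\left(5,-1 \right)}\right) + 3,X{\left(-3,4 \right)} \right)} = 41 \cdot 99 + \left(2 - 9 \left(\left(4 + 4\right) + 3\right)\right) = 4059 + \left(2 - 9 \left(8 + 3\right)\right) = 4059 + \left(2 - 99\right) = 4059 - 97 = 3962$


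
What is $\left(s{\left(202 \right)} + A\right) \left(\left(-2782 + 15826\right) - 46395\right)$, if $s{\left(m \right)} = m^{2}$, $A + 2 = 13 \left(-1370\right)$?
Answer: $-766806192$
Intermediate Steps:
$A = -17812$ ($A = -2 + 13 \left(-1370\right) = -2 - 17810 = -17812$)
$\left(s{\left(202 \right)} + A\right) \left(\left(-2782 + 15826\right) - 46395\right) = \left(202^{2} - 17812\right) \left(\left(-2782 + 15826\right) - 46395\right) = \left(40804 - 17812\right) \left(13044 - 46395\right) = 22992 \left(-33351\right) = -766806192$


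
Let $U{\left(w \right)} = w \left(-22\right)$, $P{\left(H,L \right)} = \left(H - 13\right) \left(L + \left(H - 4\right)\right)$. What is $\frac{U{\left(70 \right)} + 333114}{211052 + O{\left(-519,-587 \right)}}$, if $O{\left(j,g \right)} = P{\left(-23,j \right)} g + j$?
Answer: $- \frac{331574}{11327539} \approx -0.029271$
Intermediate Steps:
$P{\left(H,L \right)} = \left(-13 + H\right) \left(-4 + H + L\right)$ ($P{\left(H,L \right)} = \left(-13 + H\right) \left(L + \left(H - 4\right)\right) = \left(-13 + H\right) \left(L + \left(-4 + H\right)\right) = \left(-13 + H\right) \left(-4 + H + L\right)$)
$U{\left(w \right)} = - 22 w$
$O{\left(j,g \right)} = j + g \left(972 - 36 j\right)$ ($O{\left(j,g \right)} = \left(52 + \left(-23\right)^{2} - -391 - 13 j - 23 j\right) g + j = \left(52 + 529 + 391 - 13 j - 23 j\right) g + j = \left(972 - 36 j\right) g + j = g \left(972 - 36 j\right) + j = j + g \left(972 - 36 j\right)$)
$\frac{U{\left(70 \right)} + 333114}{211052 + O{\left(-519,-587 \right)}} = \frac{\left(-22\right) 70 + 333114}{211052 - \left(519 - 21132 \left(-27 - 519\right)\right)} = \frac{-1540 + 333114}{211052 - \left(519 - -11538072\right)} = \frac{331574}{211052 - 11538591} = \frac{331574}{-11327539} = 331574 \left(- \frac{1}{11327539}\right) = - \frac{331574}{11327539}$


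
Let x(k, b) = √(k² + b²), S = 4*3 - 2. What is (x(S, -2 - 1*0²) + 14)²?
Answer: 300 + 56*√26 ≈ 585.54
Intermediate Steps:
S = 10 (S = 12 - 2 = 10)
x(k, b) = √(b² + k²)
(x(S, -2 - 1*0²) + 14)² = (√((-2 - 1*0²)² + 10²) + 14)² = (√((-2 - 1*0)² + 100) + 14)² = (√((-2 + 0)² + 100) + 14)² = (√((-2)² + 100) + 14)² = (√(4 + 100) + 14)² = (√104 + 14)² = (2*√26 + 14)² = (14 + 2*√26)²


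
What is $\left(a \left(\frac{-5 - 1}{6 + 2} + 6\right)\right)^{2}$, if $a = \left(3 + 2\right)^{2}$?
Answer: $\frac{275625}{16} \approx 17227.0$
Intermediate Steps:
$a = 25$ ($a = 5^{2} = 25$)
$\left(a \left(\frac{-5 - 1}{6 + 2} + 6\right)\right)^{2} = \left(25 \left(\frac{-5 - 1}{6 + 2} + 6\right)\right)^{2} = \left(25 \left(- \frac{6}{8} + 6\right)\right)^{2} = \left(25 \left(\left(-6\right) \frac{1}{8} + 6\right)\right)^{2} = \left(25 \left(- \frac{3}{4} + 6\right)\right)^{2} = \left(25 \cdot \frac{21}{4}\right)^{2} = \left(\frac{525}{4}\right)^{2} = \frac{275625}{16}$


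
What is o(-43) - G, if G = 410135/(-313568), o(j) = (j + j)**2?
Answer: 2319559063/313568 ≈ 7397.3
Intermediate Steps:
o(j) = 4*j**2 (o(j) = (2*j)**2 = 4*j**2)
G = -410135/313568 (G = 410135*(-1/313568) = -410135/313568 ≈ -1.3080)
o(-43) - G = 4*(-43)**2 - 1*(-410135/313568) = 4*1849 + 410135/313568 = 7396 + 410135/313568 = 2319559063/313568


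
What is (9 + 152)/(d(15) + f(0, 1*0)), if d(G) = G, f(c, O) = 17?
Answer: 161/32 ≈ 5.0313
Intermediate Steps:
(9 + 152)/(d(15) + f(0, 1*0)) = (9 + 152)/(15 + 17) = 161/32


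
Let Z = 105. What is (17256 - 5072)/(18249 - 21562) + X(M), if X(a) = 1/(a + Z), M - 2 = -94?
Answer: -155079/43069 ≈ -3.6007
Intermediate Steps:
M = -92 (M = 2 - 94 = -92)
X(a) = 1/(105 + a) (X(a) = 1/(a + 105) = 1/(105 + a))
(17256 - 5072)/(18249 - 21562) + X(M) = (17256 - 5072)/(18249 - 21562) + 1/(105 - 92) = 12184/(-3313) + 1/13 = 12184*(-1/3313) + 1/13 = -12184/3313 + 1/13 = -155079/43069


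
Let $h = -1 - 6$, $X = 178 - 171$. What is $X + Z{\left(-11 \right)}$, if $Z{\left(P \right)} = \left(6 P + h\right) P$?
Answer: $810$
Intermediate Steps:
$X = 7$ ($X = 178 - 171 = 7$)
$h = -7$ ($h = -1 - 6 = -7$)
$Z{\left(P \right)} = P \left(-7 + 6 P\right)$ ($Z{\left(P \right)} = \left(6 P - 7\right) P = \left(-7 + 6 P\right) P = P \left(-7 + 6 P\right)$)
$X + Z{\left(-11 \right)} = 7 - 11 \left(-7 + 6 \left(-11\right)\right) = 7 - 11 \left(-7 - 66\right) = 7 - -803 = 7 + 803 = 810$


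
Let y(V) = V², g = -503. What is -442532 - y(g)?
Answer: -695541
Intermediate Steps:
-442532 - y(g) = -442532 - 1*(-503)² = -442532 - 1*253009 = -442532 - 253009 = -695541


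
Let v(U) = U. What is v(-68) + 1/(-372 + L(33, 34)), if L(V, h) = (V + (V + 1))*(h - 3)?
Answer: -115939/1705 ≈ -67.999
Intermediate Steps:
L(V, h) = (1 + 2*V)*(-3 + h) (L(V, h) = (V + (1 + V))*(-3 + h) = (1 + 2*V)*(-3 + h))
v(-68) + 1/(-372 + L(33, 34)) = -68 + 1/(-372 + (-3 + 34 - 6*33 + 2*33*34)) = -68 + 1/(-372 + (-3 + 34 - 198 + 2244)) = -68 + 1/(-372 + 2077) = -68 + 1/1705 = -115939/1705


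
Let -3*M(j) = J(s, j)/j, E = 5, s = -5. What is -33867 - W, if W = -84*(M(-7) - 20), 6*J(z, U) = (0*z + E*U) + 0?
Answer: -106711/3 ≈ -35570.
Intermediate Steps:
J(z, U) = 5*U/6 (J(z, U) = ((0*z + 5*U) + 0)/6 = ((0 + 5*U) + 0)/6 = (5*U + 0)/6 = (5*U)/6 = 5*U/6)
M(j) = -5/18 (M(j) = -5*j/6/(3*j) = -⅓*⅚ = -5/18)
W = 5110/3 (W = -84*(-5/18 - 20) = -84*(-365/18) = 5110/3 ≈ 1703.3)
-33867 - W = -33867 - 1*5110/3 = -33867 - 5110/3 = -106711/3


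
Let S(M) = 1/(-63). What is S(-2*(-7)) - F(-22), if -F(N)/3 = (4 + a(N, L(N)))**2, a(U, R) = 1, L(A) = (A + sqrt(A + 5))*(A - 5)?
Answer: 4724/63 ≈ 74.984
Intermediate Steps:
S(M) = -1/63
L(A) = (-5 + A)*(A + sqrt(5 + A)) (L(A) = (A + sqrt(5 + A))*(-5 + A) = (-5 + A)*(A + sqrt(5 + A)))
F(N) = -75 (F(N) = -3*(4 + 1)**2 = -3*5**2 = -3*25 = -75)
S(-2*(-7)) - F(-22) = -1/63 - 1*(-75) = -1/63 + 75 = 4724/63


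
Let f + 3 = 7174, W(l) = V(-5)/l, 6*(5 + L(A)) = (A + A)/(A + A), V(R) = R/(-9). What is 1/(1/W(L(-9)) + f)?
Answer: 10/71623 ≈ 0.00013962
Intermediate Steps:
V(R) = -R/9 (V(R) = R*(-⅑) = -R/9)
L(A) = -29/6 (L(A) = -5 + ((A + A)/(A + A))/6 = -5 + ((2*A)/((2*A)))/6 = -5 + ((2*A)*(1/(2*A)))/6 = -5 + (⅙)*1 = -5 + ⅙ = -29/6)
W(l) = 5/(9*l) (W(l) = (-⅑*(-5))/l = 5/(9*l))
f = 7171 (f = -3 + 7174 = 7171)
1/(1/W(L(-9)) + f) = 1/(1/(5/(9*(-29/6))) + 7171) = 1/(1/((5/9)*(-6/29)) + 7171) = 1/(1/(-10/87) + 7171) = 1/(-87/10 + 7171) = 1/(71623/10) = 10/71623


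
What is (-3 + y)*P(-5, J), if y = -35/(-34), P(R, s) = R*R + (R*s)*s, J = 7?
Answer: 7370/17 ≈ 433.53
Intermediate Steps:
P(R, s) = R² + R*s²
y = 35/34 (y = -35*(-1/34) = 35/34 ≈ 1.0294)
(-3 + y)*P(-5, J) = (-3 + 35/34)*(-5*(-5 + 7²)) = -(-335)*(-5 + 49)/34 = -(-335)*44/34 = -67/34*(-220) = 7370/17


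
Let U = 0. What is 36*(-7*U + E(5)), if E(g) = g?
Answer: 180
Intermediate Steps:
36*(-7*U + E(5)) = 36*(-7*0 + 5) = 36*(0 + 5) = 36*5 = 180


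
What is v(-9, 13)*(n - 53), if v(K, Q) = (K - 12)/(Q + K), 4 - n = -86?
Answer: -777/4 ≈ -194.25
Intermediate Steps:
n = 90 (n = 4 - 1*(-86) = 4 + 86 = 90)
v(K, Q) = (-12 + K)/(K + Q)
v(-9, 13)*(n - 53) = ((-12 - 9)/(-9 + 13))*(90 - 53) = (-21/4)*37 = ((¼)*(-21))*37 = -21/4*37 = -777/4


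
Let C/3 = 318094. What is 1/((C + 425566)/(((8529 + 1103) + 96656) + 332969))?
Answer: 439257/1379848 ≈ 0.31834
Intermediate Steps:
C = 954282 (C = 3*318094 = 954282)
1/((C + 425566)/(((8529 + 1103) + 96656) + 332969)) = 1/((954282 + 425566)/(((8529 + 1103) + 96656) + 332969)) = 1/(1379848/((9632 + 96656) + 332969)) = 1/(1379848/(106288 + 332969)) = 1/(1379848/439257) = 439257/1379848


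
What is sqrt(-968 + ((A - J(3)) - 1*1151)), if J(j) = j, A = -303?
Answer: 5*I*sqrt(97) ≈ 49.244*I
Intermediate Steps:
sqrt(-968 + ((A - J(3)) - 1*1151)) = sqrt(-968 + ((-303 - 1*3) - 1*1151)) = sqrt(-968 + ((-303 - 3) - 1151)) = sqrt(-968 + (-306 - 1151)) = sqrt(-968 - 1457) = sqrt(-2425) = 5*I*sqrt(97)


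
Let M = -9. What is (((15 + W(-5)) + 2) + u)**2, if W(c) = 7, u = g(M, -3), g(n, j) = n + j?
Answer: 144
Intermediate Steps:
g(n, j) = j + n
u = -12 (u = -3 - 9 = -12)
(((15 + W(-5)) + 2) + u)**2 = (((15 + 7) + 2) - 12)**2 = ((22 + 2) - 12)**2 = (24 - 12)**2 = 12**2 = 144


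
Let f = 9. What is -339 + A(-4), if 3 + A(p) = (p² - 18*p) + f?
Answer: -245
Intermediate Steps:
A(p) = 6 + p² - 18*p (A(p) = -3 + ((p² - 18*p) + 9) = -3 + (9 + p² - 18*p) = 6 + p² - 18*p)
-339 + A(-4) = -339 + (6 + (-4)² - 18*(-4)) = -339 + (6 + 16 + 72) = -339 + 94 = -245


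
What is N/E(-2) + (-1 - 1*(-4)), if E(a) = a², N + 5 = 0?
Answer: 7/4 ≈ 1.7500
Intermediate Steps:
N = -5 (N = -5 + 0 = -5)
N/E(-2) + (-1 - 1*(-4)) = -5/((-2)²) + (-1 - 1*(-4)) = -5/4 + (-1 + 4) = -5*¼ + 3 = -5/4 + 3 = 7/4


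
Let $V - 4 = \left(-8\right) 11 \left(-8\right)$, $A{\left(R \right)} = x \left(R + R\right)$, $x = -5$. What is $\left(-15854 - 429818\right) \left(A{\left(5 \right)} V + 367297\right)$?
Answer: $-147917199784$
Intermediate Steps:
$A{\left(R \right)} = - 10 R$ ($A{\left(R \right)} = - 5 \left(R + R\right) = - 5 \cdot 2 R = - 10 R$)
$V = 708$ ($V = 4 + \left(-8\right) 11 \left(-8\right) = 4 - -704 = 4 + 704 = 708$)
$\left(-15854 - 429818\right) \left(A{\left(5 \right)} V + 367297\right) = \left(-15854 - 429818\right) \left(\left(-10\right) 5 \cdot 708 + 367297\right) = - 445672 \left(\left(-50\right) 708 + 367297\right) = - 445672 \left(-35400 + 367297\right) = \left(-445672\right) 331897 = -147917199784$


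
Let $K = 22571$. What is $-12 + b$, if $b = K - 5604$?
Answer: $16955$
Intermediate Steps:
$b = 16967$ ($b = 22571 - 5604 = 16967$)
$-12 + b = -12 + 16967 = 16955$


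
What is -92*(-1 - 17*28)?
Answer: 43884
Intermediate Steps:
-92*(-1 - 17*28) = -92*(-1 - 476) = -92*(-477) = 43884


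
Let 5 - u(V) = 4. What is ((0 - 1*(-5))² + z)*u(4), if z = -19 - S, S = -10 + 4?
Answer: 12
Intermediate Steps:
S = -6
u(V) = 1 (u(V) = 5 - 1*4 = 5 - 4 = 1)
z = -13 (z = -19 - 1*(-6) = -19 + 6 = -13)
((0 - 1*(-5))² + z)*u(4) = ((0 - 1*(-5))² - 13)*1 = ((0 + 5)² - 13)*1 = (5² - 13)*1 = (25 - 13)*1 = 12*1 = 12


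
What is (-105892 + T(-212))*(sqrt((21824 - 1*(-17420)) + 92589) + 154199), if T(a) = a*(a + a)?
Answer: -2467800796 - 16004*sqrt(131833) ≈ -2.4736e+9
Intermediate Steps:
T(a) = 2*a**2 (T(a) = a*(2*a) = 2*a**2)
(-105892 + T(-212))*(sqrt((21824 - 1*(-17420)) + 92589) + 154199) = (-105892 + 2*(-212)**2)*(sqrt((21824 - 1*(-17420)) + 92589) + 154199) = (-105892 + 2*44944)*(sqrt((21824 + 17420) + 92589) + 154199) = (-105892 + 89888)*(sqrt(39244 + 92589) + 154199) = -16004*(sqrt(131833) + 154199) = -16004*(154199 + sqrt(131833)) = -2467800796 - 16004*sqrt(131833)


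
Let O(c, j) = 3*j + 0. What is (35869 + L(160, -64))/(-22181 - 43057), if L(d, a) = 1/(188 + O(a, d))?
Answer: -7986831/14526328 ≈ -0.54982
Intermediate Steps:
O(c, j) = 3*j
L(d, a) = 1/(188 + 3*d)
(35869 + L(160, -64))/(-22181 - 43057) = (35869 + 1/(188 + 3*160))/(-22181 - 43057) = (35869 + 1/(188 + 480))/(-65238) = (35869 + 1/668)*(-1/65238) = (23960493/668)*(-1/65238) = -7986831/14526328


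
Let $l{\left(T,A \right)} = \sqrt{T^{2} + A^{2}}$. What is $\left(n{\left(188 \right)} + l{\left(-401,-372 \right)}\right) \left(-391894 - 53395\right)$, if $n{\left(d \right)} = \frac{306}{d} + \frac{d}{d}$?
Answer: $- \frac{109986383}{94} - 445289 \sqrt{299185} \approx -2.4473 \cdot 10^{8}$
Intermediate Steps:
$l{\left(T,A \right)} = \sqrt{A^{2} + T^{2}}$
$n{\left(d \right)} = 1 + \frac{306}{d}$ ($n{\left(d \right)} = \frac{306}{d} + 1 = 1 + \frac{306}{d}$)
$\left(n{\left(188 \right)} + l{\left(-401,-372 \right)}\right) \left(-391894 - 53395\right) = \left(\frac{306 + 188}{188} + \sqrt{\left(-372\right)^{2} + \left(-401\right)^{2}}\right) \left(-391894 - 53395\right) = \left(\frac{1}{188} \cdot 494 + \sqrt{138384 + 160801}\right) \left(-445289\right) = \left(\frac{247}{94} + \sqrt{299185}\right) \left(-445289\right) = - \frac{109986383}{94} - 445289 \sqrt{299185}$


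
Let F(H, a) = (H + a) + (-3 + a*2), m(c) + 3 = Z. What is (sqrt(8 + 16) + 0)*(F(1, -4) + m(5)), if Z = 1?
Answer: -32*sqrt(6) ≈ -78.384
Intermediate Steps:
m(c) = -2 (m(c) = -3 + 1 = -2)
F(H, a) = -3 + H + 3*a (F(H, a) = (H + a) + (-3 + 2*a) = -3 + H + 3*a)
(sqrt(8 + 16) + 0)*(F(1, -4) + m(5)) = (sqrt(8 + 16) + 0)*((-3 + 1 + 3*(-4)) - 2) = (sqrt(24) + 0)*((-3 + 1 - 12) - 2) = (2*sqrt(6) + 0)*(-14 - 2) = (2*sqrt(6))*(-16) = -32*sqrt(6)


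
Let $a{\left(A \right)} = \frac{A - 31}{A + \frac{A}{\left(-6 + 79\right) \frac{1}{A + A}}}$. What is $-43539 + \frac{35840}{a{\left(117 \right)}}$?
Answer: $\frac{506999559}{3139} \approx 1.6152 \cdot 10^{5}$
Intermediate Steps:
$a{\left(A \right)} = \frac{-31 + A}{A + \frac{2 A^{2}}{73}}$ ($a{\left(A \right)} = \frac{-31 + A}{A + \frac{A}{73 \frac{1}{2 A}}} = \frac{-31 + A}{A + \frac{A}{\frac{73}{2} \frac{1}{A}}} = \frac{-31 + A}{A + A \frac{2 A}{73}} = \frac{-31 + A}{A + \frac{2 A^{2}}{73}}$)
$-43539 + \frac{35840}{a{\left(117 \right)}} = -43539 + \frac{35840}{73 \cdot \frac{1}{117} \frac{1}{73 + 2 \cdot 117} \left(-31 + 117\right)} = -43539 + \frac{35840}{73 \cdot \frac{1}{117} \frac{1}{73 + 234} \cdot 86} = -43539 + \frac{35840}{73 \cdot \frac{1}{117} \cdot \frac{1}{307} \cdot 86} = -43539 + \frac{35840}{\frac{6278}{35919}} = -43539 + 35840 \cdot \frac{35919}{6278} = -43539 + \frac{643668480}{3139} = \frac{506999559}{3139}$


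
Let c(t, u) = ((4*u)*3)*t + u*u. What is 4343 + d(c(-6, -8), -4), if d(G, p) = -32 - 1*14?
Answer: 4297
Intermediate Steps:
c(t, u) = u**2 + 12*t*u (c(t, u) = (12*u)*t + u**2 = 12*t*u + u**2 = u**2 + 12*t*u)
d(G, p) = -46 (d(G, p) = -32 - 14 = -46)
4343 + d(c(-6, -8), -4) = 4343 - 46 = 4297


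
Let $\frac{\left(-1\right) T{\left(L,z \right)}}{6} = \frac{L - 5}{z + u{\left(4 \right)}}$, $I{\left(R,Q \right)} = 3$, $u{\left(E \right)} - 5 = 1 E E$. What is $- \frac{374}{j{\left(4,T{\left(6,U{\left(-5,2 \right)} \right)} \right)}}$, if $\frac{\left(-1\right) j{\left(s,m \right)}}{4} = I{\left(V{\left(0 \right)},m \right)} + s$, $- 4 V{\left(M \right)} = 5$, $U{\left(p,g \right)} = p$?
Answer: $\frac{187}{14} \approx 13.357$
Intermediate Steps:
$u{\left(E \right)} = 5 + E^{2}$ ($u{\left(E \right)} = 5 + 1 E E = 5 + E E = 5 + E^{2}$)
$V{\left(M \right)} = - \frac{5}{4}$ ($V{\left(M \right)} = \left(- \frac{1}{4}\right) 5 = - \frac{5}{4}$)
$T{\left(L,z \right)} = - \frac{6 \left(-5 + L\right)}{21 + z}$ ($T{\left(L,z \right)} = - 6 \frac{L - 5}{z + \left(5 + 4^{2}\right)} = - 6 \frac{-5 + L}{z + \left(5 + 16\right)} = - 6 \frac{-5 + L}{z + 21} = - 6 \frac{-5 + L}{21 + z} = - \frac{6 \left(-5 + L\right)}{21 + z}$)
$j{\left(s,m \right)} = -12 - 4 s$ ($j{\left(s,m \right)} = - 4 \left(3 + s\right) = -12 - 4 s$)
$- \frac{374}{j{\left(4,T{\left(6,U{\left(-5,2 \right)} \right)} \right)}} = - \frac{374}{-12 - 16} = - \frac{374}{-28} = \left(-374\right) \left(- \frac{1}{28}\right) = \frac{187}{14}$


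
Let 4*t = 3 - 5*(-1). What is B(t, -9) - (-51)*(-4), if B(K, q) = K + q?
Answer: -211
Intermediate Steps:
t = 2 (t = (3 - 5*(-1))/4 = (3 + 5)/4 = (¼)*8 = 2)
B(t, -9) - (-51)*(-4) = (2 - 9) - (-51)*(-4) = -7 - 1*204 = -7 - 204 = -211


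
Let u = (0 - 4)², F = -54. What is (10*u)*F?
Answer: -8640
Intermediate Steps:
u = 16 (u = (-4)² = 16)
(10*u)*F = (10*16)*(-54) = 160*(-54) = -8640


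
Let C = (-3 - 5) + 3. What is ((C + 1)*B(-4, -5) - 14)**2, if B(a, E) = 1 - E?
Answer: 1444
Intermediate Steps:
C = -5 (C = -8 + 3 = -5)
((C + 1)*B(-4, -5) - 14)**2 = ((-5 + 1)*(1 - 1*(-5)) - 14)**2 = (-4*(1 + 5) - 14)**2 = (-4*6 - 14)**2 = (-24 - 14)**2 = (-38)**2 = 1444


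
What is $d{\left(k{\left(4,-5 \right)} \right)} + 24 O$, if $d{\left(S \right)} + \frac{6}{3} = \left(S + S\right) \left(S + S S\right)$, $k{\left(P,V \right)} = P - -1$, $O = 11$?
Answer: $562$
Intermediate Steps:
$k{\left(P,V \right)} = 1 + P$ ($k{\left(P,V \right)} = P + 1 = 1 + P$)
$d{\left(S \right)} = -2 + 2 S \left(S + S^{2}\right)$ ($d{\left(S \right)} = -2 + \left(S + S\right) \left(S + S S\right) = -2 + 2 S \left(S + S^{2}\right)$)
$d{\left(k{\left(4,-5 \right)} \right)} + 24 O = \left(-2 + 2 \left(1 + 4\right)^{2} + 2 \left(1 + 4\right)^{3}\right) + 24 \cdot 11 = \left(-2 + 2 \cdot 5^{2} + 2 \cdot 5^{3}\right) + 264 = \left(-2 + 2 \cdot 25 + 2 \cdot 125\right) + 264 = \left(-2 + 50 + 250\right) + 264 = 298 + 264 = 562$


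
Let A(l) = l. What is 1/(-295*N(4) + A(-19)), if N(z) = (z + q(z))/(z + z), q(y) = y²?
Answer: -2/1513 ≈ -0.0013219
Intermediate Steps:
N(z) = (z + z²)/(2*z) (N(z) = (z + z²)/(z + z) = (z + z²)/((2*z)) = (z + z²)*(1/(2*z)) = (z + z²)/(2*z))
1/(-295*N(4) + A(-19)) = 1/(-295*(½ + (½)*4) - 19) = 1/(-295*(½ + 2) - 19) = 1/(-295*5/2 - 19) = 1/(-1475/2 - 19) = 1/(-1513/2) = -2/1513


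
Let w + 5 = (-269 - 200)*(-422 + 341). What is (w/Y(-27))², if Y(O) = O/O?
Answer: 1442784256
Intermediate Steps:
Y(O) = 1
w = 37984 (w = -5 + (-269 - 200)*(-422 + 341) = -5 - 469*(-81) = -5 + 37989 = 37984)
(w/Y(-27))² = (37984/1)² = (37984*1)² = 37984² = 1442784256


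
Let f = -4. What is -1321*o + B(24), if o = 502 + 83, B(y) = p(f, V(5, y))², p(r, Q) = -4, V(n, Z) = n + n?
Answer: -772769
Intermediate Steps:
V(n, Z) = 2*n
B(y) = 16 (B(y) = (-4)² = 16)
o = 585
-1321*o + B(24) = -1321*585 + 16 = -772785 + 16 = -772769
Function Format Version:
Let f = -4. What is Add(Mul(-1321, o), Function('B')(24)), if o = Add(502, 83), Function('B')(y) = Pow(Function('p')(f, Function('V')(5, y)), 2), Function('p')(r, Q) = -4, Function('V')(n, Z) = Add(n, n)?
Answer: -772769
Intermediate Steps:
Function('V')(n, Z) = Mul(2, n)
Function('B')(y) = 16 (Function('B')(y) = Pow(-4, 2) = 16)
o = 585
Add(Mul(-1321, o), Function('B')(24)) = Add(Mul(-1321, 585), 16) = Add(-772785, 16) = -772769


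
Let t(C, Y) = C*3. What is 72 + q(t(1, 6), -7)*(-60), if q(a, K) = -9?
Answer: 612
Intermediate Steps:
t(C, Y) = 3*C
72 + q(t(1, 6), -7)*(-60) = 72 - 9*(-60) = 72 + 540 = 612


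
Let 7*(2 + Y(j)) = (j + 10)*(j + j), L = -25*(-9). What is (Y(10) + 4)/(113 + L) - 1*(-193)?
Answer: 228526/1183 ≈ 193.18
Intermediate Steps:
L = 225
Y(j) = -2 + 2*j*(10 + j)/7 (Y(j) = -2 + ((j + 10)*(j + j))/7 = -2 + ((10 + j)*(2*j))/7 = -2 + (2*j*(10 + j))/7 = -2 + 2*j*(10 + j)/7)
(Y(10) + 4)/(113 + L) - 1*(-193) = ((-2 + (2/7)*10**2 + (20/7)*10) + 4)/(113 + 225) - 1*(-193) = ((-2 + (2/7)*100 + 200/7) + 4)/338 + 193 = ((-2 + 200/7 + 200/7) + 4)*(1/338) + 193 = (386/7 + 4)*(1/338) + 193 = (414/7)*(1/338) + 193 = 207/1183 + 193 = 228526/1183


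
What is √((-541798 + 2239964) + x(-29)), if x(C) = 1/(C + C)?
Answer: √5712630366/58 ≈ 1303.1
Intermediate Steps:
x(C) = 1/(2*C)
√((-541798 + 2239964) + x(-29)) = √((-541798 + 2239964) + (½)/(-29)) = √(1698166 + (½)*(-1/29)) = √(1698166 - 1/58) = √(98493627/58) = √5712630366/58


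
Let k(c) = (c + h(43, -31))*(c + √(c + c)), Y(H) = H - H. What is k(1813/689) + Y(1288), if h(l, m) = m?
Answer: -35436898/474721 - 136822*√50986/474721 ≈ -139.73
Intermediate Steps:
Y(H) = 0
k(c) = (-31 + c)*(c + √2*√c) (k(c) = (c - 31)*(c + √(c + c)) = (-31 + c)*(c + √(2*c)) = (-31 + c)*(c + √2*√c))
k(1813/689) + Y(1288) = ((1813/689)² - 56203/689 + √2*(1813/689)^(3/2) - 31*√2*√(1813/689)) + 0 = ((1813*(1/689))² - 56203/689 + √2*(1813*(1/689))^(3/2) - 31*√2*√(1813*(1/689))) + 0 = ((1813/689)² - 31*1813/689 + √2*(1813/689)^(3/2) - 31*√2*√(1813/689)) + 0 = (3286969/474721 - 56203/689 + √2*(12691*√25493/474721) - 31*√2*7*√25493/689) + 0 = (3286969/474721 - 56203/689 + 12691*√50986/474721 - 217*√50986/689) + 0 = (-35436898/474721 - 136822*√50986/474721) + 0 = -35436898/474721 - 136822*√50986/474721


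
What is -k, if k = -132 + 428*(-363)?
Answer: 155496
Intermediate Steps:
k = -155496 (k = -132 - 155364 = -155496)
-k = -1*(-155496) = 155496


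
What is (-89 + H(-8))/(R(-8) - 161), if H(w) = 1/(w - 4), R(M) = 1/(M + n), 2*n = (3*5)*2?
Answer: 7483/13512 ≈ 0.55380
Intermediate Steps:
n = 15 (n = ((3*5)*2)/2 = (15*2)/2 = (½)*30 = 15)
R(M) = 1/(15 + M) (R(M) = 1/(M + 15) = 1/(15 + M))
H(w) = 1/(-4 + w)
(-89 + H(-8))/(R(-8) - 161) = (-89 + 1/(-4 - 8))/(1/(15 - 8) - 161) = (-89 + 1/(-12))/(1/7 - 161) = (-89 - 1/12)/(⅐ - 161) = -1069/(12*(-1126/7)) = -1069/12*(-7/1126) = 7483/13512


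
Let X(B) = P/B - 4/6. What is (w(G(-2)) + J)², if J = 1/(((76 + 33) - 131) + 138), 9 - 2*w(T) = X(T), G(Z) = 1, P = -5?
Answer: 6528025/121104 ≈ 53.904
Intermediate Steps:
X(B) = -⅔ - 5/B (X(B) = -5/B - 4/6 = -5/B - 4*⅙ = -5/B - ⅔ = -⅔ - 5/B)
w(T) = 29/6 + 5/(2*T) (w(T) = 9/2 - (-⅔ - 5/T)/2 = 9/2 + (⅓ + 5/(2*T)) = 29/6 + 5/(2*T))
J = 1/116 (J = 1/((109 - 131) + 138) = 1/(-22 + 138) = 1/116 ≈ 0.0086207)
(w(G(-2)) + J)² = ((⅙)*(15 + 29*1)/1 + 1/116)² = ((⅙)*1*(15 + 29) + 1/116)² = ((⅙)*1*44 + 1/116)² = (22/3 + 1/116)² = (2555/348)² = 6528025/121104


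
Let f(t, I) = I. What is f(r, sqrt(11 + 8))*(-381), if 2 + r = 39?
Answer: -381*sqrt(19) ≈ -1660.7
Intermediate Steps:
r = 37 (r = -2 + 39 = 37)
f(r, sqrt(11 + 8))*(-381) = sqrt(11 + 8)*(-381) = sqrt(19)*(-381) = -381*sqrt(19)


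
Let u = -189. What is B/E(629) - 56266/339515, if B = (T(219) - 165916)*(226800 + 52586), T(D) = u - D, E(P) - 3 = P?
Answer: -1972098220968009/26821685 ≈ -7.3526e+7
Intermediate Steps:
E(P) = 3 + P
T(D) = -189 - D
B = -46468597064 (B = ((-189 - 1*219) - 165916)*(226800 + 52586) = ((-189 - 219) - 165916)*279386 = (-408 - 165916)*279386 = -166324*279386 = -46468597064)
B/E(629) - 56266/339515 = -46468597064/(3 + 629) - 56266/339515 = -46468597064/632 - 56266*1/339515 = -46468597064*1/632 - 56266/339515 = -5808574633/79 - 56266/339515 = -1972098220968009/26821685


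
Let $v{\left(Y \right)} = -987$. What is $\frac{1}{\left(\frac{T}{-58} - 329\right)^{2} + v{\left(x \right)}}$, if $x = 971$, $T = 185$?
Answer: $\frac{3364}{367897021} \approx 9.1439 \cdot 10^{-6}$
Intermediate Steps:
$\frac{1}{\left(\frac{T}{-58} - 329\right)^{2} + v{\left(x \right)}} = \frac{1}{\left(\frac{185}{-58} - 329\right)^{2} - 987} = \frac{1}{\left(185 \left(- \frac{1}{58}\right) - 329\right)^{2} - 987} = \frac{1}{\left(- \frac{185}{58} - 329\right)^{2} - 987} = \frac{1}{\left(- \frac{19267}{58}\right)^{2} - 987} = \frac{1}{\frac{371217289}{3364} - 987} = \frac{1}{\frac{367897021}{3364}} = \frac{3364}{367897021}$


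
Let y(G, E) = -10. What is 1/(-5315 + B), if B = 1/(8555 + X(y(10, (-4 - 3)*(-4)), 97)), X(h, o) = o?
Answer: -8652/45985379 ≈ -0.00018815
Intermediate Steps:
B = 1/8652 (B = 1/(8555 + 97) = 1/8652 ≈ 0.00011558)
1/(-5315 + B) = 1/(-5315 + 1/8652) = 1/(-45985379/8652) = -8652/45985379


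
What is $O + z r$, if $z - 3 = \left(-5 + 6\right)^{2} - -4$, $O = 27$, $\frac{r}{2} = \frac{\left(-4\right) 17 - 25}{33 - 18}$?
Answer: $- \frac{361}{5} \approx -72.2$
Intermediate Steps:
$r = - \frac{62}{5}$ ($r = 2 \frac{\left(-4\right) 17 - 25}{33 - 18} = 2 \frac{-68 - 25}{15} = 2 \left(\left(-93\right) \frac{1}{15}\right) = 2 \left(- \frac{31}{5}\right) = - \frac{62}{5} \approx -12.4$)
$z = 8$ ($z = 3 + \left(\left(-5 + 6\right)^{2} - -4\right) = 3 + \left(1^{2} + 4\right) = 3 + \left(1 + 4\right) = 3 + 5 = 8$)
$O + z r = 27 + 8 \left(- \frac{62}{5}\right) = 27 - \frac{496}{5} = - \frac{361}{5}$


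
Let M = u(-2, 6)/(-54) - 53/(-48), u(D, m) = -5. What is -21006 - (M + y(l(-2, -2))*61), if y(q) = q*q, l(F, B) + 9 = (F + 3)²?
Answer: -10761637/432 ≈ -24911.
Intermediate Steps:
l(F, B) = -9 + (3 + F)² (l(F, B) = -9 + (F + 3)² = -9 + (3 + F)²)
y(q) = q²
M = 517/432 (M = -5/(-54) - 53/(-48) = -5*(-1/54) - 53*(-1/48) = 5/54 + 53/48 = 517/432 ≈ 1.1968)
-21006 - (M + y(l(-2, -2))*61) = -21006 - (517/432 + (-2*(6 - 2))²*61) = -21006 - (517/432 + (-2*4)²*61) = -21006 - (517/432 + (-8)²*61) = -21006 - (517/432 + 64*61) = -21006 - (517/432 + 3904) = -21006 - 1*1687045/432 = -21006 - 1687045/432 = -10761637/432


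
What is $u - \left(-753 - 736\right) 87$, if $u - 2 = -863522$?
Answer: $-733977$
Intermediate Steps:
$u = -863520$ ($u = 2 - 863522 = -863520$)
$u - \left(-753 - 736\right) 87 = -863520 - \left(-753 - 736\right) 87 = -863520 - \left(-1489\right) 87 = -863520 - -129543 = -863520 + 129543 = -733977$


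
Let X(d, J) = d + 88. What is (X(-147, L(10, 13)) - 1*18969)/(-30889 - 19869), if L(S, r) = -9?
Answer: 9514/25379 ≈ 0.37488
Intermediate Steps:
X(d, J) = 88 + d
(X(-147, L(10, 13)) - 1*18969)/(-30889 - 19869) = ((88 - 147) - 1*18969)/(-30889 - 19869) = (-59 - 18969)/(-50758) = -19028*(-1/50758) = 9514/25379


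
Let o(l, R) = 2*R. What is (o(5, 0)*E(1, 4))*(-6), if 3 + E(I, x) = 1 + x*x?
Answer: 0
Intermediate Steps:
E(I, x) = -2 + x**2 (E(I, x) = -3 + (1 + x*x) = -3 + (1 + x**2) = -2 + x**2)
(o(5, 0)*E(1, 4))*(-6) = ((2*0)*(-2 + 4**2))*(-6) = (0*(-2 + 16))*(-6) = (0*14)*(-6) = 0*(-6) = 0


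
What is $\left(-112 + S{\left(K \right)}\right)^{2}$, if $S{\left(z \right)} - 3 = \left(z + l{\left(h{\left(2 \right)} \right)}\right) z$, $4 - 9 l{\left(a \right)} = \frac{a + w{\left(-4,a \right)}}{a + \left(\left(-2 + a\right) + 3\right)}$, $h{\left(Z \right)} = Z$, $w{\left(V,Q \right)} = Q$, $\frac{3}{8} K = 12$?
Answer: $\frac{1737805969}{2025} \approx 8.5818 \cdot 10^{5}$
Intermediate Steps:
$K = 32$ ($K = \frac{8}{3} \cdot 12 = 32$)
$l{\left(a \right)} = \frac{4}{9} - \frac{2 a}{9 \left(1 + 2 a\right)}$ ($l{\left(a \right)} = \frac{4}{9} - \frac{\left(a + a\right) \frac{1}{a + \left(\left(-2 + a\right) + 3\right)}}{9} = \frac{4}{9} - \frac{2 a \frac{1}{a + \left(1 + a\right)}}{9} = \frac{4}{9} - \frac{2 a \frac{1}{1 + 2 a}}{9} = \frac{4}{9} - \frac{2 a}{9 \left(1 + 2 a\right)}$)
$S{\left(z \right)} = 3 + z \left(\frac{16}{45} + z\right)$ ($S{\left(z \right)} = 3 + \left(z + \frac{2 \left(2 + 3 \cdot 2\right)}{9 \left(1 + 2 \cdot 2\right)}\right) z = 3 + \left(z + \frac{2 \left(2 + 6\right)}{9 \left(1 + 4\right)}\right) z = 3 + \left(z + \frac{2}{9} \cdot \frac{1}{5} \cdot 8\right) z = 3 + \left(z + \frac{16}{45}\right) z = 3 + \left(\frac{16}{45} + z\right) z = 3 + z \left(\frac{16}{45} + z\right)$)
$\left(-112 + S{\left(K \right)}\right)^{2} = \left(-112 + \left(3 + 32^{2} + \frac{16}{45} \cdot 32\right)\right)^{2} = \left(-112 + \left(3 + 1024 + \frac{512}{45}\right)\right)^{2} = \left(-112 + \frac{46727}{45}\right)^{2} = \left(\frac{41687}{45}\right)^{2} = \frac{1737805969}{2025}$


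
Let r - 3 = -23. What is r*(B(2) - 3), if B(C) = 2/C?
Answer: 40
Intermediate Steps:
r = -20 (r = 3 - 23 = -20)
r*(B(2) - 3) = -20*(2/2 - 3) = -20*(2*(½) - 3) = -20*(1 - 3) = -20*(-2) = 40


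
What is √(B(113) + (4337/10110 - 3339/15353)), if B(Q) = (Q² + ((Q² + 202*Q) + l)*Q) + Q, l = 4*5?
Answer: √97272065611521888850230/155218830 ≈ 2009.3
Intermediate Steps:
l = 20
B(Q) = Q + Q² + Q*(20 + Q² + 202*Q) (B(Q) = (Q² + ((Q² + 202*Q) + 20)*Q) + Q = (Q² + (20 + Q² + 202*Q)*Q) + Q = (Q² + Q*(20 + Q² + 202*Q)) + Q = Q + Q² + Q*(20 + Q² + 202*Q))
√(B(113) + (4337/10110 - 3339/15353)) = √(113*(21 + 113² + 203*113) + (4337/10110 - 3339/15353)) = √(113*(21 + 12769 + 22939) + (4337*(1/10110) - 3339*1/15353)) = √(113*35729 + (4337/10110 - 3339/15353)) = √(4037377 + 32828671/155218830) = √(626676967037581/155218830) = √97272065611521888850230/155218830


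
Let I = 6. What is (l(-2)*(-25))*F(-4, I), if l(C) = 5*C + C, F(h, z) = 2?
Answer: 600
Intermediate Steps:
l(C) = 6*C
(l(-2)*(-25))*F(-4, I) = ((6*(-2))*(-25))*2 = -12*(-25)*2 = 300*2 = 600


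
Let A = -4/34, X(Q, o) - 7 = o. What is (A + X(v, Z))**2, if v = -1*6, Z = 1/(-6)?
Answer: 469225/10404 ≈ 45.100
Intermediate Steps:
Z = -1/6 ≈ -0.16667
v = -6
X(Q, o) = 7 + o
A = -2/17 (A = -4*1/34 = -2/17 ≈ -0.11765)
(A + X(v, Z))**2 = (-2/17 + (7 - 1/6))**2 = (-2/17 + 41/6)**2 = (685/102)**2 = 469225/10404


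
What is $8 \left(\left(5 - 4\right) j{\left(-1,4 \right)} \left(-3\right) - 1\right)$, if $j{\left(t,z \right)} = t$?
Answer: $16$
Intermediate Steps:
$8 \left(\left(5 - 4\right) j{\left(-1,4 \right)} \left(-3\right) - 1\right) = 8 \left(\left(5 - 4\right) \left(-1\right) \left(-3\right) - 1\right) = 8 \left(1 \left(-1\right) \left(-3\right) - 1\right) = 8 \left(\left(-1\right) \left(-3\right) - 1\right) = 8 \left(3 - 1\right) = 8 \cdot 2 = 16$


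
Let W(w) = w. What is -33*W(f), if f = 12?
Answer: -396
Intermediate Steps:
-33*W(f) = -33*12 = -396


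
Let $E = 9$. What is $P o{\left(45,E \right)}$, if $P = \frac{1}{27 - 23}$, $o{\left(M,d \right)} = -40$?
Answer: $-10$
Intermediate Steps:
$P = \frac{1}{4} \approx 0.25$
$P o{\left(45,E \right)} = \frac{1}{4} \left(-40\right) = -10$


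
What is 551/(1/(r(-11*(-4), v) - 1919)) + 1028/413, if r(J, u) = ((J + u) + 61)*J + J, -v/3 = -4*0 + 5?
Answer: 474469883/413 ≈ 1.1488e+6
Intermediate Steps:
v = -15 (v = -3*(-4*0 + 5) = -3*(0 + 5) = -3*5 = -15)
r(J, u) = J + J*(61 + J + u) (r(J, u) = (61 + J + u)*J + J = J*(61 + J + u) + J = J + J*(61 + J + u))
551/(1/(r(-11*(-4), v) - 1919)) + 1028/413 = 551/(1/((-11*(-4))*(62 - 11*(-4) - 15) - 1919)) + 1028/413 = 551/(1/(44*(62 + 44 - 15) - 1919)) + 1028*(1/413) = 551/(1/(44*91 - 1919)) + 1028/413 = 551/(1/(4004 - 1919)) + 1028/413 = 551/(1/2085) + 1028/413 = 551*2085 + 1028/413 = 1148835 + 1028/413 = 474469883/413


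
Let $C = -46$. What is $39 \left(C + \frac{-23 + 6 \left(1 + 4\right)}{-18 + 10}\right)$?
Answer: $- \frac{14625}{8} \approx -1828.1$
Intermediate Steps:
$39 \left(C + \frac{-23 + 6 \left(1 + 4\right)}{-18 + 10}\right) = 39 \left(-46 + \frac{-23 + 6 \left(1 + 4\right)}{-18 + 10}\right) = 39 \left(-46 + \frac{-23 + 6 \cdot 5}{-8}\right) = 39 \left(-46 + \left(-23 + 30\right) \left(- \frac{1}{8}\right)\right) = 39 \left(-46 + 7 \left(- \frac{1}{8}\right)\right) = 39 \left(-46 - \frac{7}{8}\right) = 39 \left(- \frac{375}{8}\right) = - \frac{14625}{8}$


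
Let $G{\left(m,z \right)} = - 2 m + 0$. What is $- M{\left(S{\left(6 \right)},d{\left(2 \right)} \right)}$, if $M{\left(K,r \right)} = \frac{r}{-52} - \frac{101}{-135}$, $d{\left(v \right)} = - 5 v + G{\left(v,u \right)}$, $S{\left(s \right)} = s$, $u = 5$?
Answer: $- \frac{3571}{3510} \approx -1.0174$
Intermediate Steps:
$G{\left(m,z \right)} = - 2 m$
$d{\left(v \right)} = - 7 v$ ($d{\left(v \right)} = - 5 v - 2 v = - 7 v$)
$M{\left(K,r \right)} = \frac{101}{135} - \frac{r}{52}$ ($M{\left(K,r \right)} = r \left(- \frac{1}{52}\right) - - \frac{101}{135} = - \frac{r}{52} + \frac{101}{135} = \frac{101}{135} - \frac{r}{52}$)
$- M{\left(S{\left(6 \right)},d{\left(2 \right)} \right)} = - (\frac{101}{135} - \frac{\left(-7\right) 2}{52}) = - (\frac{101}{135} - - \frac{7}{26}) = - (\frac{101}{135} + \frac{7}{26}) = \left(-1\right) \frac{3571}{3510} = - \frac{3571}{3510}$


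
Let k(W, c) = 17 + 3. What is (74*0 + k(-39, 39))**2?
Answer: 400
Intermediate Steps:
k(W, c) = 20
(74*0 + k(-39, 39))**2 = (74*0 + 20)**2 = (0 + 20)**2 = 20**2 = 400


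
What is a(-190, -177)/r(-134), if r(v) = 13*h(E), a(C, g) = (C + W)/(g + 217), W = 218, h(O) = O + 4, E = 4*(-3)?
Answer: -7/1040 ≈ -0.0067308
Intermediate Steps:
E = -12
h(O) = 4 + O
a(C, g) = (218 + C)/(217 + g) (a(C, g) = (C + 218)/(g + 217) = (218 + C)/(217 + g))
r(v) = -104 (r(v) = 13*(4 - 12) = 13*(-8) = -104)
a(-190, -177)/r(-134) = ((218 - 190)/(217 - 177))/(-104) = (28/40)*(-1/104) = ((1/40)*28)*(-1/104) = (7/10)*(-1/104) = -7/1040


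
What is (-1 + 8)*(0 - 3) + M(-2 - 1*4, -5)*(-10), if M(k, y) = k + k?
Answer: 99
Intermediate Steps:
M(k, y) = 2*k
(-1 + 8)*(0 - 3) + M(-2 - 1*4, -5)*(-10) = (-1 + 8)*(0 - 3) + (2*(-2 - 1*4))*(-10) = 7*(-3) + (2*(-2 - 4))*(-10) = -21 + (2*(-6))*(-10) = -21 - 12*(-10) = -21 + 120 = 99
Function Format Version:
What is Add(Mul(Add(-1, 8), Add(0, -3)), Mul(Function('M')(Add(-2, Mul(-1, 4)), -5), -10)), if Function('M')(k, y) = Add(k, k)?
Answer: 99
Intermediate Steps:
Function('M')(k, y) = Mul(2, k)
Add(Mul(Add(-1, 8), Add(0, -3)), Mul(Function('M')(Add(-2, Mul(-1, 4)), -5), -10)) = Add(Mul(Add(-1, 8), Add(0, -3)), Mul(Mul(2, Add(-2, Mul(-1, 4))), -10)) = Add(Mul(7, -3), Mul(Mul(2, Add(-2, -4)), -10)) = Add(-21, Mul(Mul(2, -6), -10)) = Add(-21, Mul(-12, -10)) = Add(-21, 120) = 99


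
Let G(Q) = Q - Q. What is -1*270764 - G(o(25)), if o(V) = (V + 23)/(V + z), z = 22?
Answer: -270764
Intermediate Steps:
o(V) = (23 + V)/(22 + V) (o(V) = (V + 23)/(V + 22) = (23 + V)/(22 + V))
G(Q) = 0
-1*270764 - G(o(25)) = -1*270764 - 1*0 = -270764 + 0 = -270764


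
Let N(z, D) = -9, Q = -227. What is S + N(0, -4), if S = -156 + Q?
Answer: -392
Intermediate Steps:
S = -383 (S = -156 - 227 = -383)
S + N(0, -4) = -383 - 9 = -392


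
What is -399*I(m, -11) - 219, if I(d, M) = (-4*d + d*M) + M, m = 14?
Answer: 87960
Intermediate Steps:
I(d, M) = M - 4*d + M*d (I(d, M) = (-4*d + M*d) + M = M - 4*d + M*d)
-399*I(m, -11) - 219 = -399*(-11 - 4*14 - 11*14) - 219 = -399*(-11 - 56 - 154) - 219 = -399*(-221) - 219 = 88179 - 219 = 87960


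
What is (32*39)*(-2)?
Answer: -2496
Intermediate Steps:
(32*39)*(-2) = 1248*(-2) = -2496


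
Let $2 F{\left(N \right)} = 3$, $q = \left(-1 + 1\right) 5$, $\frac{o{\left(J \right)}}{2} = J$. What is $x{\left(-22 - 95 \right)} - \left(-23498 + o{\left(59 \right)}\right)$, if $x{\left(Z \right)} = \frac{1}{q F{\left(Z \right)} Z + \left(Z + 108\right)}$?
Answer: $\frac{210419}{9} \approx 23380.0$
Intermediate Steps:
$o{\left(J \right)} = 2 J$
$q = 0$ ($q = 0 \cdot 5 = 0$)
$F{\left(N \right)} = \frac{3}{2}$ ($F{\left(N \right)} = \frac{1}{2} \cdot 3 = \frac{3}{2}$)
$x{\left(Z \right)} = \frac{1}{108 + Z}$ ($x{\left(Z \right)} = \frac{1}{0 \cdot \frac{3}{2} Z + \left(Z + 108\right)} = \frac{1}{0 Z + \left(108 + Z\right)} = \frac{1}{0 + \left(108 + Z\right)} = \frac{1}{108 + Z}$)
$x{\left(-22 - 95 \right)} - \left(-23498 + o{\left(59 \right)}\right) = \frac{1}{108 - 117} - \left(-23498 + 2 \cdot 59\right) = \frac{1}{108 - 117} - \left(-23498 + 118\right) = \frac{1}{108 - 117} - -23380 = \frac{1}{-9} + 23380 = - \frac{1}{9} + 23380 = \frac{210419}{9}$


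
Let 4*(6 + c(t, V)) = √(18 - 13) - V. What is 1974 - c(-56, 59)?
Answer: 7979/4 - √5/4 ≈ 1994.2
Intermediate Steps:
c(t, V) = -6 - V/4 + √5/4 (c(t, V) = -6 + (√(18 - 13) - V)/4 = -6 + (√5 - V)/4 = -6 + (-V/4 + √5/4) = -6 - V/4 + √5/4)
1974 - c(-56, 59) = 1974 - (-6 - ¼*59 + √5/4) = 1974 - (-6 - 59/4 + √5/4) = 1974 - (-83/4 + √5/4) = 1974 + (83/4 - √5/4) = 7979/4 - √5/4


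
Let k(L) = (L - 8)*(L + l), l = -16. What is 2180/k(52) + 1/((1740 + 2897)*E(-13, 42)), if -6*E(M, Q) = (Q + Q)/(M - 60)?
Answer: 17704609/12853764 ≈ 1.3774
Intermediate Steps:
E(M, Q) = -Q/(3*(-60 + M)) (E(M, Q) = -(Q + Q)/(6*(M - 60)) = -2*Q/(6*(-60 + M)) = -Q/(3*(-60 + M)))
k(L) = (-16 + L)*(-8 + L) (k(L) = (L - 8)*(L - 16) = (-8 + L)*(-16 + L) = (-16 + L)*(-8 + L))
2180/k(52) + 1/((1740 + 2897)*E(-13, 42)) = 2180/(128 + 52**2 - 24*52) + 1/((1740 + 2897)*((-1*42/(-180 + 3*(-13))))) = 2180/(128 + 2704 - 1248) + 1/(4637*((-1*42/(-180 - 39)))) = 2180/1584 + 1/(4637*((-1*42/(-219)))) = 2180*(1/1584) + 1/(4637*((-1*42*(-1/219)))) = 545/396 + 1/(4637*(14/73)) = 545/396 + (1/4637)*(73/14) = 545/396 + 73/64918 = 17704609/12853764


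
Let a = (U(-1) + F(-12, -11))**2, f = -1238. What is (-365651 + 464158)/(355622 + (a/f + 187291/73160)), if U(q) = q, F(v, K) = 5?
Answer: 4460991942280/16104827464729 ≈ 0.27700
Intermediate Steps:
a = 16 (a = (-1 + 5)**2 = 4**2 = 16)
(-365651 + 464158)/(355622 + (a/f + 187291/73160)) = (-365651 + 464158)/(355622 + (16/(-1238) + 187291/73160)) = 98507/(355622 + (16*(-1/1238) + 187291*(1/73160))) = 98507/(355622 + (-8/619 + 187291/73160)) = 98507/(355622 + 115347849/45286040) = 98507/(16104827464729/45286040) = 98507*(45286040/16104827464729) = 4460991942280/16104827464729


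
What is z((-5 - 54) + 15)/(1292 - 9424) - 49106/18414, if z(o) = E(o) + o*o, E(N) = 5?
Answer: -217535783/74871324 ≈ -2.9055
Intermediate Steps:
z(o) = 5 + o**2 (z(o) = 5 + o*o = 5 + o**2)
z((-5 - 54) + 15)/(1292 - 9424) - 49106/18414 = (5 + ((-5 - 54) + 15)**2)/(1292 - 9424) - 49106/18414 = (5 + (-59 + 15)**2)/(-8132) - 49106*1/18414 = (5 + (-44)**2)*(-1/8132) - 24553/9207 = (5 + 1936)*(-1/8132) - 24553/9207 = 1941*(-1/8132) - 24553/9207 = -1941/8132 - 24553/9207 = -217535783/74871324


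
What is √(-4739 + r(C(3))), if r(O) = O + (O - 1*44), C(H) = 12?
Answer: I*√4759 ≈ 68.985*I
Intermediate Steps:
r(O) = -44 + 2*O (r(O) = O + (O - 44) = O + (-44 + O) = -44 + 2*O)
√(-4739 + r(C(3))) = √(-4739 + (-44 + 2*12)) = √(-4739 + (-44 + 24)) = √(-4739 - 20) = √(-4759) = I*√4759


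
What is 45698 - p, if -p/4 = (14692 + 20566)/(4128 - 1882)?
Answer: 51389370/1123 ≈ 45761.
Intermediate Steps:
p = -70516/1123 (p = -4*(14692 + 20566)/(4128 - 1882) = -141032/2246 = -4*17629/1123 = -70516/1123 ≈ -62.793)
45698 - p = 45698 - 1*(-70516/1123) = 45698 + 70516/1123 = 51389370/1123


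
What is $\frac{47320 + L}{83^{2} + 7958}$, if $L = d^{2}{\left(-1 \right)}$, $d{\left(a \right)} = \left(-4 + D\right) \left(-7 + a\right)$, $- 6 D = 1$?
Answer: $\frac{435880}{133623} \approx 3.262$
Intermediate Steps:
$D = - \frac{1}{6}$ ($D = \left(- \frac{1}{6}\right) 1 = - \frac{1}{6} \approx -0.16667$)
$d{\left(a \right)} = \frac{175}{6} - \frac{25 a}{6}$ ($d{\left(a \right)} = \left(-4 - \frac{1}{6}\right) \left(-7 + a\right) = - \frac{25 \left(-7 + a\right)}{6} = \frac{175}{6} - \frac{25 a}{6}$)
$L = \frac{10000}{9}$ ($L = \left(\frac{175}{6} - - \frac{25}{6}\right)^{2} = \left(\frac{175}{6} + \frac{25}{6}\right)^{2} = \left(\frac{100}{3}\right)^{2} = \frac{10000}{9} \approx 1111.1$)
$\frac{47320 + L}{83^{2} + 7958} = \frac{47320 + \frac{10000}{9}}{83^{2} + 7958} = \frac{435880}{9 \left(6889 + 7958\right)} = \frac{435880}{9 \cdot 14847} = \frac{435880}{9} \cdot \frac{1}{14847} = \frac{435880}{133623}$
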